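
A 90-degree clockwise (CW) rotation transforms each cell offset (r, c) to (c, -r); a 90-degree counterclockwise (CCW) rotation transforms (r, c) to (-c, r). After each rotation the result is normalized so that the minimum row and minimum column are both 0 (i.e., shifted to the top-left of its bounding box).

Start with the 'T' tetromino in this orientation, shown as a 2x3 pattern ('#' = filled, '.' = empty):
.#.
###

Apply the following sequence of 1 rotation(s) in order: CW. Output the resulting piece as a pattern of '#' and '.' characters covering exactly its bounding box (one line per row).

Start:
.#.
###
After rotation 1 (CW):
#.
##
#.

Answer: #.
##
#.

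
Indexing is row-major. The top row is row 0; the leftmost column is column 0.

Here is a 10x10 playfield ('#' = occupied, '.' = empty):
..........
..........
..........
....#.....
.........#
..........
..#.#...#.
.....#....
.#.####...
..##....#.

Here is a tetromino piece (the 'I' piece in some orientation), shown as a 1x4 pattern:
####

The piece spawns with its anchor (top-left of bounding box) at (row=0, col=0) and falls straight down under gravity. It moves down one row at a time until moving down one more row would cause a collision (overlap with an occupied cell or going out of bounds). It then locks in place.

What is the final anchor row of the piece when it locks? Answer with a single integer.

Spawn at (row=0, col=0). Try each row:
  row 0: fits
  row 1: fits
  row 2: fits
  row 3: fits
  row 4: fits
  row 5: fits
  row 6: blocked -> lock at row 5

Answer: 5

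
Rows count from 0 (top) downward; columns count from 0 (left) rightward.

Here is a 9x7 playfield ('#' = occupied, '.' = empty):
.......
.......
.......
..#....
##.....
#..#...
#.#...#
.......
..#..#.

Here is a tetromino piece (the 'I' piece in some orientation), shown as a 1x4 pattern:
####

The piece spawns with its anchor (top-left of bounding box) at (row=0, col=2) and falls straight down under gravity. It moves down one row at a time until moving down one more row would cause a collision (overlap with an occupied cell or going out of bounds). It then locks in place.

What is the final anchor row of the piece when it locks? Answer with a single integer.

Answer: 2

Derivation:
Spawn at (row=0, col=2). Try each row:
  row 0: fits
  row 1: fits
  row 2: fits
  row 3: blocked -> lock at row 2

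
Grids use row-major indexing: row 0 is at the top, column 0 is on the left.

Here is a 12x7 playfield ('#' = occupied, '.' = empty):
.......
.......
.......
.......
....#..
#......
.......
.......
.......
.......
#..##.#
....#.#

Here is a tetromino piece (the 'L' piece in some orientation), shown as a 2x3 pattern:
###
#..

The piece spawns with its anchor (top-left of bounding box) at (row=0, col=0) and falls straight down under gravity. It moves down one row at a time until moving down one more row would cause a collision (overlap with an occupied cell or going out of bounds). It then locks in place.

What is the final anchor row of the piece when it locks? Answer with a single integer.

Spawn at (row=0, col=0). Try each row:
  row 0: fits
  row 1: fits
  row 2: fits
  row 3: fits
  row 4: blocked -> lock at row 3

Answer: 3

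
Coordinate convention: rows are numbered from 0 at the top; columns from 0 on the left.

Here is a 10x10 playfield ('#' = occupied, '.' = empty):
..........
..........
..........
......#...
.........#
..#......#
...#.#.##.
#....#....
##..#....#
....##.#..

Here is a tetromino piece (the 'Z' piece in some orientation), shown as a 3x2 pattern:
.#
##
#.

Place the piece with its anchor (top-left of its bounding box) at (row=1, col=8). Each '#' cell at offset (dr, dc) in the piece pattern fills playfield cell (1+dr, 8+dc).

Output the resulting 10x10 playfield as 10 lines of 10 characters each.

Fill (1+0,8+1) = (1,9)
Fill (1+1,8+0) = (2,8)
Fill (1+1,8+1) = (2,9)
Fill (1+2,8+0) = (3,8)

Answer: ..........
.........#
........##
......#.#.
.........#
..#......#
...#.#.##.
#....#....
##..#....#
....##.#..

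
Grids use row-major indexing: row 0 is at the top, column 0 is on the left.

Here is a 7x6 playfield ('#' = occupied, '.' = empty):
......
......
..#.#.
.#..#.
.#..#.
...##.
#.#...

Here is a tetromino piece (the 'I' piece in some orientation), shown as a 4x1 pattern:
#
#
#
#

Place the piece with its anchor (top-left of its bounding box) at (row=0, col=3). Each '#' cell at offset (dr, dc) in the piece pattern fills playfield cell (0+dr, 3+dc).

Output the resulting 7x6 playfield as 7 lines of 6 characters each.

Answer: ...#..
...#..
..###.
.#.##.
.#..#.
...##.
#.#...

Derivation:
Fill (0+0,3+0) = (0,3)
Fill (0+1,3+0) = (1,3)
Fill (0+2,3+0) = (2,3)
Fill (0+3,3+0) = (3,3)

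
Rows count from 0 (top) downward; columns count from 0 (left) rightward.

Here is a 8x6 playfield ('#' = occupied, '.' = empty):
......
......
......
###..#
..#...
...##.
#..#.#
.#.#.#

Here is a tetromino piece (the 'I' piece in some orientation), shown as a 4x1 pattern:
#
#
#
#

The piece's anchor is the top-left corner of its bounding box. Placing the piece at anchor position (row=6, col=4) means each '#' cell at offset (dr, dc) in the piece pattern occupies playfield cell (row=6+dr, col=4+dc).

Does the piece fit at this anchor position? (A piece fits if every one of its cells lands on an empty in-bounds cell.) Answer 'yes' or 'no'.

Answer: no

Derivation:
Check each piece cell at anchor (6, 4):
  offset (0,0) -> (6,4): empty -> OK
  offset (1,0) -> (7,4): empty -> OK
  offset (2,0) -> (8,4): out of bounds -> FAIL
  offset (3,0) -> (9,4): out of bounds -> FAIL
All cells valid: no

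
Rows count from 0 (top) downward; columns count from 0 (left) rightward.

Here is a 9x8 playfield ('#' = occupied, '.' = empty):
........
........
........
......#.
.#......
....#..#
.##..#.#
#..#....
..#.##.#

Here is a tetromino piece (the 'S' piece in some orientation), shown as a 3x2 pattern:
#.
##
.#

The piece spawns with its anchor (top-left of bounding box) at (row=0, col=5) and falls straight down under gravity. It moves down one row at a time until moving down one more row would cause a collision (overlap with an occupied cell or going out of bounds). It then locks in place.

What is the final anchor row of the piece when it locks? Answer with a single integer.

Answer: 0

Derivation:
Spawn at (row=0, col=5). Try each row:
  row 0: fits
  row 1: blocked -> lock at row 0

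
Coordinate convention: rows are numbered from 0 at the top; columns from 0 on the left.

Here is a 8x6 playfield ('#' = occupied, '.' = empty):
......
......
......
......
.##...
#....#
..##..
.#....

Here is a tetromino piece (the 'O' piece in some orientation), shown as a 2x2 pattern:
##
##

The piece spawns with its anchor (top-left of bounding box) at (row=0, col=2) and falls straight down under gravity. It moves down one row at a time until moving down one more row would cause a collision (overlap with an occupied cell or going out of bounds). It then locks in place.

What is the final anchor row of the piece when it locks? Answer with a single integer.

Answer: 2

Derivation:
Spawn at (row=0, col=2). Try each row:
  row 0: fits
  row 1: fits
  row 2: fits
  row 3: blocked -> lock at row 2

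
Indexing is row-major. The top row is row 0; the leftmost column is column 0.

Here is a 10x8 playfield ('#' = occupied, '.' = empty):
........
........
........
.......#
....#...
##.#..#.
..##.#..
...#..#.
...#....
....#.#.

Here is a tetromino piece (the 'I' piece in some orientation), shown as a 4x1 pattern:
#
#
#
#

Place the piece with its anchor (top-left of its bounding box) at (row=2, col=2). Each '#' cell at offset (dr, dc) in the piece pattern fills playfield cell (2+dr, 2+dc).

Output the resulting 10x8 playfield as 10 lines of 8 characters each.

Answer: ........
........
..#.....
..#....#
..#.#...
####..#.
..##.#..
...#..#.
...#....
....#.#.

Derivation:
Fill (2+0,2+0) = (2,2)
Fill (2+1,2+0) = (3,2)
Fill (2+2,2+0) = (4,2)
Fill (2+3,2+0) = (5,2)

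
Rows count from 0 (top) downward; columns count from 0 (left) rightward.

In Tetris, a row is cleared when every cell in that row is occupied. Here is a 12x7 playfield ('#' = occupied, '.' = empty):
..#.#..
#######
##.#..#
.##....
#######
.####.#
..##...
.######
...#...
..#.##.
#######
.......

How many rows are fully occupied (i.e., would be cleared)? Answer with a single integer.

Check each row:
  row 0: 5 empty cells -> not full
  row 1: 0 empty cells -> FULL (clear)
  row 2: 3 empty cells -> not full
  row 3: 5 empty cells -> not full
  row 4: 0 empty cells -> FULL (clear)
  row 5: 2 empty cells -> not full
  row 6: 5 empty cells -> not full
  row 7: 1 empty cell -> not full
  row 8: 6 empty cells -> not full
  row 9: 4 empty cells -> not full
  row 10: 0 empty cells -> FULL (clear)
  row 11: 7 empty cells -> not full
Total rows cleared: 3

Answer: 3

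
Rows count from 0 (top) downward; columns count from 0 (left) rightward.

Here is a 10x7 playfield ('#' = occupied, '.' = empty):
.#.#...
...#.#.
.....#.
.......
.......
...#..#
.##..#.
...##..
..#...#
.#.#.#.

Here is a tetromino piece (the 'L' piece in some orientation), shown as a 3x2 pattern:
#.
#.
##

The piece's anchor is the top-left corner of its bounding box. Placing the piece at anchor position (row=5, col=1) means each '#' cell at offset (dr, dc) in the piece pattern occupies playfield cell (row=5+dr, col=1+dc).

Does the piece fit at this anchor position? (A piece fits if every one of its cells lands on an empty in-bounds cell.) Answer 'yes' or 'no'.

Check each piece cell at anchor (5, 1):
  offset (0,0) -> (5,1): empty -> OK
  offset (1,0) -> (6,1): occupied ('#') -> FAIL
  offset (2,0) -> (7,1): empty -> OK
  offset (2,1) -> (7,2): empty -> OK
All cells valid: no

Answer: no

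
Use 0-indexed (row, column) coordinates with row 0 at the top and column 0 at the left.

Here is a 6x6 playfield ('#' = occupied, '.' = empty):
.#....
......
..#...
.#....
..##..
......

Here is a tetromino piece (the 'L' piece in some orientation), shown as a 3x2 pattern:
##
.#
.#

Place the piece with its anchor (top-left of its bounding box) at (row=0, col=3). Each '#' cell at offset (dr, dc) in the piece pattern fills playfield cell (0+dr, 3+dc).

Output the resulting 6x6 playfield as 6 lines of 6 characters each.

Fill (0+0,3+0) = (0,3)
Fill (0+0,3+1) = (0,4)
Fill (0+1,3+1) = (1,4)
Fill (0+2,3+1) = (2,4)

Answer: .#.##.
....#.
..#.#.
.#....
..##..
......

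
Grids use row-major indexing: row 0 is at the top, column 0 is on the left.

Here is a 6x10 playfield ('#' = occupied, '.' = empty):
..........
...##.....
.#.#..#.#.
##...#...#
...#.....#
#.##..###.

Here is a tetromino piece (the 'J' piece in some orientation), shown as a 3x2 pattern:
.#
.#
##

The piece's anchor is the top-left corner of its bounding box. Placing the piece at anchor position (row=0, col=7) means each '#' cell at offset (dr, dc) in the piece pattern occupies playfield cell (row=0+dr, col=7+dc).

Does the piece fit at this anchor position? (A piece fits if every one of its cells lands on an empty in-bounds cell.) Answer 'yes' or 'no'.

Answer: no

Derivation:
Check each piece cell at anchor (0, 7):
  offset (0,1) -> (0,8): empty -> OK
  offset (1,1) -> (1,8): empty -> OK
  offset (2,0) -> (2,7): empty -> OK
  offset (2,1) -> (2,8): occupied ('#') -> FAIL
All cells valid: no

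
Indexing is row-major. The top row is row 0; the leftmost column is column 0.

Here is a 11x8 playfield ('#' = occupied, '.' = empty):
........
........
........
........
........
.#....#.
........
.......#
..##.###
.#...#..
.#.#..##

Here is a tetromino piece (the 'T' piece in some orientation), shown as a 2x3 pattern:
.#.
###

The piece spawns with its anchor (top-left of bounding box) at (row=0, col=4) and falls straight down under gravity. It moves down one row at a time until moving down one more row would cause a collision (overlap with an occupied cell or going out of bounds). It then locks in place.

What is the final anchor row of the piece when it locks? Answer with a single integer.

Spawn at (row=0, col=4). Try each row:
  row 0: fits
  row 1: fits
  row 2: fits
  row 3: fits
  row 4: blocked -> lock at row 3

Answer: 3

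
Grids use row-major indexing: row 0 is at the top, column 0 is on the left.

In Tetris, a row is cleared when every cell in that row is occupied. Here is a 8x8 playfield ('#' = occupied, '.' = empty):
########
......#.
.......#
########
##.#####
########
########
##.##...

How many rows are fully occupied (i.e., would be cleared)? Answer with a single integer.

Check each row:
  row 0: 0 empty cells -> FULL (clear)
  row 1: 7 empty cells -> not full
  row 2: 7 empty cells -> not full
  row 3: 0 empty cells -> FULL (clear)
  row 4: 1 empty cell -> not full
  row 5: 0 empty cells -> FULL (clear)
  row 6: 0 empty cells -> FULL (clear)
  row 7: 4 empty cells -> not full
Total rows cleared: 4

Answer: 4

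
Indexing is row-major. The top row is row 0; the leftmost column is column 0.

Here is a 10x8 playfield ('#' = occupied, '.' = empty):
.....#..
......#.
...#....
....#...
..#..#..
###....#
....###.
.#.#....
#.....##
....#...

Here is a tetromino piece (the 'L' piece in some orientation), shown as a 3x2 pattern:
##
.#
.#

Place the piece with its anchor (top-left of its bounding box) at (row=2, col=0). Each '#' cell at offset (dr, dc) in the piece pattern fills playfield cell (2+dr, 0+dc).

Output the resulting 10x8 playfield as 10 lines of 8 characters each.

Fill (2+0,0+0) = (2,0)
Fill (2+0,0+1) = (2,1)
Fill (2+1,0+1) = (3,1)
Fill (2+2,0+1) = (4,1)

Answer: .....#..
......#.
##.#....
.#..#...
.##..#..
###....#
....###.
.#.#....
#.....##
....#...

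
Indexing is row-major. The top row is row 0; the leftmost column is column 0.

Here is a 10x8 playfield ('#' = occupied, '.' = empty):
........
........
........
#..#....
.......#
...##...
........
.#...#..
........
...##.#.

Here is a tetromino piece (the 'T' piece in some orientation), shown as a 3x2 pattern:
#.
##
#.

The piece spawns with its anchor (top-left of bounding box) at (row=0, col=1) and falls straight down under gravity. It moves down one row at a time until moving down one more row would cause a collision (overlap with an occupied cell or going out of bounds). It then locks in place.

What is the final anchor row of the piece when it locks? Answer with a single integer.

Spawn at (row=0, col=1). Try each row:
  row 0: fits
  row 1: fits
  row 2: fits
  row 3: fits
  row 4: fits
  row 5: blocked -> lock at row 4

Answer: 4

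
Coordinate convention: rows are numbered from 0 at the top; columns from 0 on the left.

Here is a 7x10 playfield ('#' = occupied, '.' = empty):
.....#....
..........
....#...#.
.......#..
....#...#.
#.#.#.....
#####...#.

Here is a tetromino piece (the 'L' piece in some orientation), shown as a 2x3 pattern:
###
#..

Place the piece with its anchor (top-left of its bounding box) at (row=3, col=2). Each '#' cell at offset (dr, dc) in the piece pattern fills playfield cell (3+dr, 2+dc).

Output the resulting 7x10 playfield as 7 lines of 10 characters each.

Fill (3+0,2+0) = (3,2)
Fill (3+0,2+1) = (3,3)
Fill (3+0,2+2) = (3,4)
Fill (3+1,2+0) = (4,2)

Answer: .....#....
..........
....#...#.
..###..#..
..#.#...#.
#.#.#.....
#####...#.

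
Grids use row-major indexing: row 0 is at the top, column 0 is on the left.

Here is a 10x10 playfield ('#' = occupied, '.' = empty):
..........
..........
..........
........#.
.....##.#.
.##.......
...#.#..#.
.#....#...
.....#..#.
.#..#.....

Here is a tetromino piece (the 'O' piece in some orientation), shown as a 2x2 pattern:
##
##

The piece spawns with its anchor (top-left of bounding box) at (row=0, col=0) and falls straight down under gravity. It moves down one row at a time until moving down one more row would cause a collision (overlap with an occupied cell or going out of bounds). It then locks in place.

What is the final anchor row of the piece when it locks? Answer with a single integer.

Answer: 3

Derivation:
Spawn at (row=0, col=0). Try each row:
  row 0: fits
  row 1: fits
  row 2: fits
  row 3: fits
  row 4: blocked -> lock at row 3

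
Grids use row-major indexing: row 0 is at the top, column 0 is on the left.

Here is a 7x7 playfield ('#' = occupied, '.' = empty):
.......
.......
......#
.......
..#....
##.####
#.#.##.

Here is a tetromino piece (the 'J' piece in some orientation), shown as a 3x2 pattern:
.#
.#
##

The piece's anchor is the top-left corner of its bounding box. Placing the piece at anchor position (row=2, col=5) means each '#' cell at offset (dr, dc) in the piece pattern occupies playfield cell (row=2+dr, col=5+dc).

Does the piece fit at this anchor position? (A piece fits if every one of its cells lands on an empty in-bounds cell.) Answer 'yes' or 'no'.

Answer: no

Derivation:
Check each piece cell at anchor (2, 5):
  offset (0,1) -> (2,6): occupied ('#') -> FAIL
  offset (1,1) -> (3,6): empty -> OK
  offset (2,0) -> (4,5): empty -> OK
  offset (2,1) -> (4,6): empty -> OK
All cells valid: no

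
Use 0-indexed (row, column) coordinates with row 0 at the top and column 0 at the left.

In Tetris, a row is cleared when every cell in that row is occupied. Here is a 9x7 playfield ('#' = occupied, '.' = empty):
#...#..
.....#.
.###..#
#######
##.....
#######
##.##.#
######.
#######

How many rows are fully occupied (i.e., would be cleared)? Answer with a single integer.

Answer: 3

Derivation:
Check each row:
  row 0: 5 empty cells -> not full
  row 1: 6 empty cells -> not full
  row 2: 3 empty cells -> not full
  row 3: 0 empty cells -> FULL (clear)
  row 4: 5 empty cells -> not full
  row 5: 0 empty cells -> FULL (clear)
  row 6: 2 empty cells -> not full
  row 7: 1 empty cell -> not full
  row 8: 0 empty cells -> FULL (clear)
Total rows cleared: 3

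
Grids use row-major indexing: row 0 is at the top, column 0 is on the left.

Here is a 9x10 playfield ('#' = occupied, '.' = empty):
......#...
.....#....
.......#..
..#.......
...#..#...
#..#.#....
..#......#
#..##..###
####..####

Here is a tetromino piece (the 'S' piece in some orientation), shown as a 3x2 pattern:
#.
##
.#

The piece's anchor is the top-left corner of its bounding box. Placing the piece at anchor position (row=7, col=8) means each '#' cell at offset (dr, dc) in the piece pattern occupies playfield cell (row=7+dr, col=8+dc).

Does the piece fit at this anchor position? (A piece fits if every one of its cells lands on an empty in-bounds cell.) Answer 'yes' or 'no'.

Check each piece cell at anchor (7, 8):
  offset (0,0) -> (7,8): occupied ('#') -> FAIL
  offset (1,0) -> (8,8): occupied ('#') -> FAIL
  offset (1,1) -> (8,9): occupied ('#') -> FAIL
  offset (2,1) -> (9,9): out of bounds -> FAIL
All cells valid: no

Answer: no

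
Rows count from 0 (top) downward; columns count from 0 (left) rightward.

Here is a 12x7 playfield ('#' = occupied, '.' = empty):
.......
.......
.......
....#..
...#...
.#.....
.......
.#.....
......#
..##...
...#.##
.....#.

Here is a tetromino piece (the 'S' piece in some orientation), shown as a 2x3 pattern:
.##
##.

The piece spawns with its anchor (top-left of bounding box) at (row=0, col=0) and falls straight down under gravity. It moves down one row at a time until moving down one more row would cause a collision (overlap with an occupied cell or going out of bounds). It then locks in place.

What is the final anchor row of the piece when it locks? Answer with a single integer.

Spawn at (row=0, col=0). Try each row:
  row 0: fits
  row 1: fits
  row 2: fits
  row 3: fits
  row 4: blocked -> lock at row 3

Answer: 3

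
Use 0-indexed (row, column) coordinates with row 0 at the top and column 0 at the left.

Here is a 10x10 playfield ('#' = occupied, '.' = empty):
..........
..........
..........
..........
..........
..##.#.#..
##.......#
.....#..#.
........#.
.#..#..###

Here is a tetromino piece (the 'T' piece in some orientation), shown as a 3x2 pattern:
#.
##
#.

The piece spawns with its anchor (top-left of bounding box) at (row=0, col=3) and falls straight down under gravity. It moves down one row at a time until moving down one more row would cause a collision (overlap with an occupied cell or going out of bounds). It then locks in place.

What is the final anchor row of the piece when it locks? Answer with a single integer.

Spawn at (row=0, col=3). Try each row:
  row 0: fits
  row 1: fits
  row 2: fits
  row 3: blocked -> lock at row 2

Answer: 2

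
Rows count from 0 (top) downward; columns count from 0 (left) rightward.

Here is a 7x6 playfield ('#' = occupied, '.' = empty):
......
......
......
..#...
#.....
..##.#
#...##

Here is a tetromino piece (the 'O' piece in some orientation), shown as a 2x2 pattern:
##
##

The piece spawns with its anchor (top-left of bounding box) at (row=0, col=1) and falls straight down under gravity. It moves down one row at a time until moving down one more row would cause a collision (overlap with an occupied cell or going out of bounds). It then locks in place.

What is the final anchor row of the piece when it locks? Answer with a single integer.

Spawn at (row=0, col=1). Try each row:
  row 0: fits
  row 1: fits
  row 2: blocked -> lock at row 1

Answer: 1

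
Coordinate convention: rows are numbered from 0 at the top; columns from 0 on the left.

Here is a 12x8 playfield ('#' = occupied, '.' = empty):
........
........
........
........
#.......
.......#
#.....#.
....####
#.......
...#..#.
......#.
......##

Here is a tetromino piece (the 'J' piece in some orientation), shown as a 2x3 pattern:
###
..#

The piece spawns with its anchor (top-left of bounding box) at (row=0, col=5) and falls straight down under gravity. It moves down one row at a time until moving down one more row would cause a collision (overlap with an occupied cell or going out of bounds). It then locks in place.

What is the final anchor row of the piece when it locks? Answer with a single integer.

Spawn at (row=0, col=5). Try each row:
  row 0: fits
  row 1: fits
  row 2: fits
  row 3: fits
  row 4: blocked -> lock at row 3

Answer: 3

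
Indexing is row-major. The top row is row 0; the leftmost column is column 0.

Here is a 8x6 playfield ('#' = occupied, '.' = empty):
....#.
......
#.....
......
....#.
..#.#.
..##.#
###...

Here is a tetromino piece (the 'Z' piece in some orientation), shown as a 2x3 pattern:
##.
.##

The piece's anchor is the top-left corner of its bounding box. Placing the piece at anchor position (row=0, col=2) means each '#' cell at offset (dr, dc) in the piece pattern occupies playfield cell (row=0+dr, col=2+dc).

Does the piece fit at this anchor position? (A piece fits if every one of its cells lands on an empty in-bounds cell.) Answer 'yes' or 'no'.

Check each piece cell at anchor (0, 2):
  offset (0,0) -> (0,2): empty -> OK
  offset (0,1) -> (0,3): empty -> OK
  offset (1,1) -> (1,3): empty -> OK
  offset (1,2) -> (1,4): empty -> OK
All cells valid: yes

Answer: yes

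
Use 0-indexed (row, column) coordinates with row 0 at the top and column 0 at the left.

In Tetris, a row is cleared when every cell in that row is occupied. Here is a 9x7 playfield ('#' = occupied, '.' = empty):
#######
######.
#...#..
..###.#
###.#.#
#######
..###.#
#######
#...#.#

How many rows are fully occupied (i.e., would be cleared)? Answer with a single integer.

Answer: 3

Derivation:
Check each row:
  row 0: 0 empty cells -> FULL (clear)
  row 1: 1 empty cell -> not full
  row 2: 5 empty cells -> not full
  row 3: 3 empty cells -> not full
  row 4: 2 empty cells -> not full
  row 5: 0 empty cells -> FULL (clear)
  row 6: 3 empty cells -> not full
  row 7: 0 empty cells -> FULL (clear)
  row 8: 4 empty cells -> not full
Total rows cleared: 3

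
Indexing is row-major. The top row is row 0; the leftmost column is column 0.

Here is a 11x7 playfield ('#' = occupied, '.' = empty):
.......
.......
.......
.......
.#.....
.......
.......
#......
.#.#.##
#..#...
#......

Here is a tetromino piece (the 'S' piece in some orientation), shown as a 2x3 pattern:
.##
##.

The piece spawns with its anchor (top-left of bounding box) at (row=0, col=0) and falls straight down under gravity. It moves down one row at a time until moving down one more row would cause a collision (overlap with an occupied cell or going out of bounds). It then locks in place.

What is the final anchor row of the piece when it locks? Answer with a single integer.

Spawn at (row=0, col=0). Try each row:
  row 0: fits
  row 1: fits
  row 2: fits
  row 3: blocked -> lock at row 2

Answer: 2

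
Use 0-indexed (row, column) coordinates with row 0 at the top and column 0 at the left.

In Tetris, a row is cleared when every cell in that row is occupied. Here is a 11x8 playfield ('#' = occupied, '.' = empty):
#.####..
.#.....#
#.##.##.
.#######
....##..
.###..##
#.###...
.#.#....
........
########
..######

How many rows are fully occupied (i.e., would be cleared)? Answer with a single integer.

Answer: 1

Derivation:
Check each row:
  row 0: 3 empty cells -> not full
  row 1: 6 empty cells -> not full
  row 2: 3 empty cells -> not full
  row 3: 1 empty cell -> not full
  row 4: 6 empty cells -> not full
  row 5: 3 empty cells -> not full
  row 6: 4 empty cells -> not full
  row 7: 6 empty cells -> not full
  row 8: 8 empty cells -> not full
  row 9: 0 empty cells -> FULL (clear)
  row 10: 2 empty cells -> not full
Total rows cleared: 1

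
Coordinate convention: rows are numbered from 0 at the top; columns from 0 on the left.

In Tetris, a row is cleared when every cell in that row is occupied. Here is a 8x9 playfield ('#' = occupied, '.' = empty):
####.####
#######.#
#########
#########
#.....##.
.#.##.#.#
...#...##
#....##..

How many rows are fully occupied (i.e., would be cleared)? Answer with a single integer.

Answer: 2

Derivation:
Check each row:
  row 0: 1 empty cell -> not full
  row 1: 1 empty cell -> not full
  row 2: 0 empty cells -> FULL (clear)
  row 3: 0 empty cells -> FULL (clear)
  row 4: 6 empty cells -> not full
  row 5: 4 empty cells -> not full
  row 6: 6 empty cells -> not full
  row 7: 6 empty cells -> not full
Total rows cleared: 2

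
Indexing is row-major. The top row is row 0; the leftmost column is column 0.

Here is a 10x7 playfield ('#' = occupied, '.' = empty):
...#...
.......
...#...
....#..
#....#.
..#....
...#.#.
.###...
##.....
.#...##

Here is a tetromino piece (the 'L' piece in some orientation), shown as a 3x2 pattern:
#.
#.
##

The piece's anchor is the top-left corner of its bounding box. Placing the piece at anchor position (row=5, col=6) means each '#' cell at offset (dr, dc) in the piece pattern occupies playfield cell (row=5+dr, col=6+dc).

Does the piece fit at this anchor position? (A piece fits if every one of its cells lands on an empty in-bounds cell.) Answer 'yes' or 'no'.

Check each piece cell at anchor (5, 6):
  offset (0,0) -> (5,6): empty -> OK
  offset (1,0) -> (6,6): empty -> OK
  offset (2,0) -> (7,6): empty -> OK
  offset (2,1) -> (7,7): out of bounds -> FAIL
All cells valid: no

Answer: no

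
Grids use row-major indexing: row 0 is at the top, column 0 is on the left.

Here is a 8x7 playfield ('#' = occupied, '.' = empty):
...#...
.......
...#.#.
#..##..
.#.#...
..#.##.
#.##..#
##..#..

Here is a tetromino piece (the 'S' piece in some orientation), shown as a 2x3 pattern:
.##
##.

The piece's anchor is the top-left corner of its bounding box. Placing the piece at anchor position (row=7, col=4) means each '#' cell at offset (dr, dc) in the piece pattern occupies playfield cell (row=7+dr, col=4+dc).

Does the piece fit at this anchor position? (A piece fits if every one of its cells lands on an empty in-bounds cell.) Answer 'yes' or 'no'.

Answer: no

Derivation:
Check each piece cell at anchor (7, 4):
  offset (0,1) -> (7,5): empty -> OK
  offset (0,2) -> (7,6): empty -> OK
  offset (1,0) -> (8,4): out of bounds -> FAIL
  offset (1,1) -> (8,5): out of bounds -> FAIL
All cells valid: no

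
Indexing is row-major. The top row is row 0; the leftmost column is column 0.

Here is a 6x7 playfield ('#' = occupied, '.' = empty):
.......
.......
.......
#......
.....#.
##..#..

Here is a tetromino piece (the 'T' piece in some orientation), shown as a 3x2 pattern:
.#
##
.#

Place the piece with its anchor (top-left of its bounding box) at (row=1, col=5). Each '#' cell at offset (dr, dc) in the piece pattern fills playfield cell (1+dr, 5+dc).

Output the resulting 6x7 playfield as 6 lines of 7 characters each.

Fill (1+0,5+1) = (1,6)
Fill (1+1,5+0) = (2,5)
Fill (1+1,5+1) = (2,6)
Fill (1+2,5+1) = (3,6)

Answer: .......
......#
.....##
#.....#
.....#.
##..#..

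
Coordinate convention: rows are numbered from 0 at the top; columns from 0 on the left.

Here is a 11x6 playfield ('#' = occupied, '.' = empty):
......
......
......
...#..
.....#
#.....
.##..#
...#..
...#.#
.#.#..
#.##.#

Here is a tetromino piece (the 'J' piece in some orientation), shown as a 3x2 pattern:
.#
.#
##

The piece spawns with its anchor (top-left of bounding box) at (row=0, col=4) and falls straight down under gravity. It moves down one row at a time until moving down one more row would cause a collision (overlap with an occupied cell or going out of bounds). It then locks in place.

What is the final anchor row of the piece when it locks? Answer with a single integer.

Answer: 1

Derivation:
Spawn at (row=0, col=4). Try each row:
  row 0: fits
  row 1: fits
  row 2: blocked -> lock at row 1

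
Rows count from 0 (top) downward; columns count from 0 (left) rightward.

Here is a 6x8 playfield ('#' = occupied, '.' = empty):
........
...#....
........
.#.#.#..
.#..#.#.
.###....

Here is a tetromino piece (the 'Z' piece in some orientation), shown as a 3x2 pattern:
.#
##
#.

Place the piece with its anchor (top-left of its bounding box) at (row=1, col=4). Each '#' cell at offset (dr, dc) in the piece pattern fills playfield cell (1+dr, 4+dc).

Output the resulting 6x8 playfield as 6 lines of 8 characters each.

Fill (1+0,4+1) = (1,5)
Fill (1+1,4+0) = (2,4)
Fill (1+1,4+1) = (2,5)
Fill (1+2,4+0) = (3,4)

Answer: ........
...#.#..
....##..
.#.###..
.#..#.#.
.###....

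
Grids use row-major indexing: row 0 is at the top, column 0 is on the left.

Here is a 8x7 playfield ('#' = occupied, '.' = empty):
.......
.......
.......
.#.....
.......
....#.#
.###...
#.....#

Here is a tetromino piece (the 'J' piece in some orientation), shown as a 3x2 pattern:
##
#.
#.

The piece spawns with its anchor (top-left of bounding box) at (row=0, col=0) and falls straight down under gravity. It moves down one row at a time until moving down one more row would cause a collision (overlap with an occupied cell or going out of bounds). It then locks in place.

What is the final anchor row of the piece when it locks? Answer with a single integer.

Answer: 2

Derivation:
Spawn at (row=0, col=0). Try each row:
  row 0: fits
  row 1: fits
  row 2: fits
  row 3: blocked -> lock at row 2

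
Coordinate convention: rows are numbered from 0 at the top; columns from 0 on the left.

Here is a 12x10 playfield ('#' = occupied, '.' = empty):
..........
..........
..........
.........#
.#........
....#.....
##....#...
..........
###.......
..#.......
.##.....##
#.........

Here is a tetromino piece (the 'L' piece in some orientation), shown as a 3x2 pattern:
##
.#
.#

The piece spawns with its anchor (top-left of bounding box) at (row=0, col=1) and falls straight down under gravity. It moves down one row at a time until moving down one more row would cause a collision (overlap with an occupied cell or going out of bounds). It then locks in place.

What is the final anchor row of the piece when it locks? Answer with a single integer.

Answer: 3

Derivation:
Spawn at (row=0, col=1). Try each row:
  row 0: fits
  row 1: fits
  row 2: fits
  row 3: fits
  row 4: blocked -> lock at row 3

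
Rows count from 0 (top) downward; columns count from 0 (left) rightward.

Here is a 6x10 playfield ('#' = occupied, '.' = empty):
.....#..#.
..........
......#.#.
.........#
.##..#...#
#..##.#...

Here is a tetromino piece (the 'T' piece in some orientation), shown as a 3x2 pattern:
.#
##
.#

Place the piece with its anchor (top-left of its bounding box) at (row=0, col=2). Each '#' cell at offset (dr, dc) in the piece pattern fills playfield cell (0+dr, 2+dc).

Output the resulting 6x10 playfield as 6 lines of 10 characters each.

Answer: ...#.#..#.
..##......
...#..#.#.
.........#
.##..#...#
#..##.#...

Derivation:
Fill (0+0,2+1) = (0,3)
Fill (0+1,2+0) = (1,2)
Fill (0+1,2+1) = (1,3)
Fill (0+2,2+1) = (2,3)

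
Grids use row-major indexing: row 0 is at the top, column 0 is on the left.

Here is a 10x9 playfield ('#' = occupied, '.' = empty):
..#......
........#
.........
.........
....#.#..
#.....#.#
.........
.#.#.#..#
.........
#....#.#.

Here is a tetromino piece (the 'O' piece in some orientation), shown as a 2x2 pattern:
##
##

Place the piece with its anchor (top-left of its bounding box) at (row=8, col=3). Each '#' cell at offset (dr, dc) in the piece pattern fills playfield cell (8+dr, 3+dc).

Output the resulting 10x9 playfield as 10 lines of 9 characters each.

Fill (8+0,3+0) = (8,3)
Fill (8+0,3+1) = (8,4)
Fill (8+1,3+0) = (9,3)
Fill (8+1,3+1) = (9,4)

Answer: ..#......
........#
.........
.........
....#.#..
#.....#.#
.........
.#.#.#..#
...##....
#..###.#.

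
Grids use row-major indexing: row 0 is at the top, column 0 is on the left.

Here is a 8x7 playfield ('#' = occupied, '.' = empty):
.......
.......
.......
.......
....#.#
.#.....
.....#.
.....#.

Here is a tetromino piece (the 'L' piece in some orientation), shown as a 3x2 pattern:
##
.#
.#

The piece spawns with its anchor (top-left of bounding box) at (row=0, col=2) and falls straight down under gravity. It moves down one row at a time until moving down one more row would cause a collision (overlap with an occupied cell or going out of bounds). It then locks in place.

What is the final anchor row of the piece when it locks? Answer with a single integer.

Spawn at (row=0, col=2). Try each row:
  row 0: fits
  row 1: fits
  row 2: fits
  row 3: fits
  row 4: fits
  row 5: fits
  row 6: blocked -> lock at row 5

Answer: 5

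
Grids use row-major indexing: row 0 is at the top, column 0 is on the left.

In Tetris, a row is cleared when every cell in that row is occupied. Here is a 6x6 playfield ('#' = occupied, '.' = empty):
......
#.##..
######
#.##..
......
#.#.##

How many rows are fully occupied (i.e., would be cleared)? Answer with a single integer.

Check each row:
  row 0: 6 empty cells -> not full
  row 1: 3 empty cells -> not full
  row 2: 0 empty cells -> FULL (clear)
  row 3: 3 empty cells -> not full
  row 4: 6 empty cells -> not full
  row 5: 2 empty cells -> not full
Total rows cleared: 1

Answer: 1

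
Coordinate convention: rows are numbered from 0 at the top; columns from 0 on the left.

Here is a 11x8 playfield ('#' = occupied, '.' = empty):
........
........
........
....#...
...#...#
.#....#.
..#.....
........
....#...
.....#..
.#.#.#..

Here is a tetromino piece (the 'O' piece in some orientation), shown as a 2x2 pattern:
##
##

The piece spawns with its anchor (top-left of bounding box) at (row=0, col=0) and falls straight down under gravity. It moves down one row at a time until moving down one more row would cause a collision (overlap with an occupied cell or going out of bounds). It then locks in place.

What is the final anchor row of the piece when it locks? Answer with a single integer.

Answer: 3

Derivation:
Spawn at (row=0, col=0). Try each row:
  row 0: fits
  row 1: fits
  row 2: fits
  row 3: fits
  row 4: blocked -> lock at row 3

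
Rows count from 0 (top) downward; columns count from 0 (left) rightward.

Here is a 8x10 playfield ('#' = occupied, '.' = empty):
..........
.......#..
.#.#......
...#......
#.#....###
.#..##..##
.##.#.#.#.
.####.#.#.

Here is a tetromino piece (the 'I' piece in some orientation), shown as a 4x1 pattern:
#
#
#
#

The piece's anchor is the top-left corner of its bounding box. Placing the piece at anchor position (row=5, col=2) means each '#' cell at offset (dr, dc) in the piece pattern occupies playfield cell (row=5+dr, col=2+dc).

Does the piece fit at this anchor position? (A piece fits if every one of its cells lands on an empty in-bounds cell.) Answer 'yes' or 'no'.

Answer: no

Derivation:
Check each piece cell at anchor (5, 2):
  offset (0,0) -> (5,2): empty -> OK
  offset (1,0) -> (6,2): occupied ('#') -> FAIL
  offset (2,0) -> (7,2): occupied ('#') -> FAIL
  offset (3,0) -> (8,2): out of bounds -> FAIL
All cells valid: no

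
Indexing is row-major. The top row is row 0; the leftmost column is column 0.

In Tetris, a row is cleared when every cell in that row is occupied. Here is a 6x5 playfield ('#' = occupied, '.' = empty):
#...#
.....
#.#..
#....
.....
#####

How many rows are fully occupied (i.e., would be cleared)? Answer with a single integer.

Check each row:
  row 0: 3 empty cells -> not full
  row 1: 5 empty cells -> not full
  row 2: 3 empty cells -> not full
  row 3: 4 empty cells -> not full
  row 4: 5 empty cells -> not full
  row 5: 0 empty cells -> FULL (clear)
Total rows cleared: 1

Answer: 1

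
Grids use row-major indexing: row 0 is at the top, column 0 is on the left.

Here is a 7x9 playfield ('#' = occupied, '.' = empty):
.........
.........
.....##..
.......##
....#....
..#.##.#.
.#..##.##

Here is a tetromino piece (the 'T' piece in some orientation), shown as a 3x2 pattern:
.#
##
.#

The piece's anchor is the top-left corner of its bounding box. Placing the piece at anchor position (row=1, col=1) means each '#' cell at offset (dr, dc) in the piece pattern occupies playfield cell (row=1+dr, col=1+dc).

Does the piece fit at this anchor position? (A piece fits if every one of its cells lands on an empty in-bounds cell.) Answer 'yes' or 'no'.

Check each piece cell at anchor (1, 1):
  offset (0,1) -> (1,2): empty -> OK
  offset (1,0) -> (2,1): empty -> OK
  offset (1,1) -> (2,2): empty -> OK
  offset (2,1) -> (3,2): empty -> OK
All cells valid: yes

Answer: yes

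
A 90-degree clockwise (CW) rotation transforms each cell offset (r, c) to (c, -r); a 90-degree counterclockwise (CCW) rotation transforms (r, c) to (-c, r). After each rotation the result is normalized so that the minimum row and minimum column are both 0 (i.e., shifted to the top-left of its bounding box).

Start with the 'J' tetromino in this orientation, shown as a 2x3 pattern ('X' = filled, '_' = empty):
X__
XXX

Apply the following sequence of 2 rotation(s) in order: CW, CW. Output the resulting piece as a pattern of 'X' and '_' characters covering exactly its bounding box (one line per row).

Answer: XXX
__X

Derivation:
Start:
X__
XXX
After rotation 1 (CW):
XX
X_
X_
After rotation 2 (CW):
XXX
__X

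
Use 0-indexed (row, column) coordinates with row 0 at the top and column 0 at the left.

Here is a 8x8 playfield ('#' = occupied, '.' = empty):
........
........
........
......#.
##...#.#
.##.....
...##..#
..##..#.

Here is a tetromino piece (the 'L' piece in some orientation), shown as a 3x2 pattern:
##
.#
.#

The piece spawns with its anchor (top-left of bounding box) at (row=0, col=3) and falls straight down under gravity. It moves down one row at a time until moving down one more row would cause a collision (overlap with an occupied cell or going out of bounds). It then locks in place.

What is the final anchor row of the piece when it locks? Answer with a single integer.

Spawn at (row=0, col=3). Try each row:
  row 0: fits
  row 1: fits
  row 2: fits
  row 3: fits
  row 4: blocked -> lock at row 3

Answer: 3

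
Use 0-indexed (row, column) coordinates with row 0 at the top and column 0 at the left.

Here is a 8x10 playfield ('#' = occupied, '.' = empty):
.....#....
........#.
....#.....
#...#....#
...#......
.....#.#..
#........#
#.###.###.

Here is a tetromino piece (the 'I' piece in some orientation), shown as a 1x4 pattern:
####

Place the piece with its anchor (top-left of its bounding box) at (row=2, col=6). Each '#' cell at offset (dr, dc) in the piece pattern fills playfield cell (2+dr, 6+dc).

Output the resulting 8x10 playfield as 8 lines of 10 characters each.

Answer: .....#....
........#.
....#.####
#...#....#
...#......
.....#.#..
#........#
#.###.###.

Derivation:
Fill (2+0,6+0) = (2,6)
Fill (2+0,6+1) = (2,7)
Fill (2+0,6+2) = (2,8)
Fill (2+0,6+3) = (2,9)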